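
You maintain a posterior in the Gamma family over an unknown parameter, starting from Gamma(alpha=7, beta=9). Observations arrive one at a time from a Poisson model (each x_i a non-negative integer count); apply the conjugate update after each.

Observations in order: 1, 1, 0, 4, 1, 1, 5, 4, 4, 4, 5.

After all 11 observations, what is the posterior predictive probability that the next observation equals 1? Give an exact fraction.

50852412784640000000000000000000000000000000000000/175522663228862486625127968549968702993144556569961

obs 1: x=1 → posterior Gamma(8, 10)
obs 2: x=1 → posterior Gamma(9, 11)
obs 3: x=0 → posterior Gamma(9, 12)
obs 4: x=4 → posterior Gamma(13, 13)
obs 5: x=1 → posterior Gamma(14, 14)
obs 6: x=1 → posterior Gamma(15, 15)
obs 7: x=5 → posterior Gamma(20, 16)
obs 8: x=4 → posterior Gamma(24, 17)
obs 9: x=4 → posterior Gamma(28, 18)
obs 10: x=4 → posterior Gamma(32, 19)
obs 11: x=5 → posterior Gamma(37, 20)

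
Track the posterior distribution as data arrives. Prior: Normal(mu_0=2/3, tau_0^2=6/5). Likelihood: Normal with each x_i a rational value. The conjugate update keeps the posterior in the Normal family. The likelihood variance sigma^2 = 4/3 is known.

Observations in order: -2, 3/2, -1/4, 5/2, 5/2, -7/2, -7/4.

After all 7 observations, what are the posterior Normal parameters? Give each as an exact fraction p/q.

obs 1: x=-2 → posterior Normal(-34/57, 12/19)
obs 2: x=3/2 → posterior Normal(13/168, 3/7)
obs 3: x=-1/4 → posterior Normal(-1/444, 12/37)
obs 4: x=5/2 → posterior Normal(269/552, 6/23)
obs 5: x=5/2 → posterior Normal(49/60, 12/55)
obs 6: x=-7/2 → posterior Normal(161/768, 3/16)
obs 7: x=-7/4 → posterior Normal(-7/219, 12/73)

mu_0=-7/219, tau_0^2=12/73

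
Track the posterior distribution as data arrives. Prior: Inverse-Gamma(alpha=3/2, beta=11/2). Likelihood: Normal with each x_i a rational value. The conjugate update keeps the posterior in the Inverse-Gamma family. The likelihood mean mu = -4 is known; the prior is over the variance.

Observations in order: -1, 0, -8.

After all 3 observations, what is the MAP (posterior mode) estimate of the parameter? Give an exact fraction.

obs 1: x=-1 → posterior Inverse-Gamma(2, 10)
obs 2: x=0 → posterior Inverse-Gamma(5/2, 18)
obs 3: x=-8 → posterior Inverse-Gamma(3, 26)

13/2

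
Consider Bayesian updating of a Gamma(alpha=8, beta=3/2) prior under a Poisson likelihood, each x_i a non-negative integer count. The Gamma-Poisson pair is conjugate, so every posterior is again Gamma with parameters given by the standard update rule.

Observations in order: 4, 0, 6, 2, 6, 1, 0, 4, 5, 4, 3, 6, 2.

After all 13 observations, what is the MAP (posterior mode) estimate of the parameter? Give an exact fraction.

100/29

obs 1: x=4 → posterior Gamma(12, 5/2)
obs 2: x=0 → posterior Gamma(12, 7/2)
obs 3: x=6 → posterior Gamma(18, 9/2)
obs 4: x=2 → posterior Gamma(20, 11/2)
obs 5: x=6 → posterior Gamma(26, 13/2)
obs 6: x=1 → posterior Gamma(27, 15/2)
obs 7: x=0 → posterior Gamma(27, 17/2)
obs 8: x=4 → posterior Gamma(31, 19/2)
obs 9: x=5 → posterior Gamma(36, 21/2)
obs 10: x=4 → posterior Gamma(40, 23/2)
obs 11: x=3 → posterior Gamma(43, 25/2)
obs 12: x=6 → posterior Gamma(49, 27/2)
obs 13: x=2 → posterior Gamma(51, 29/2)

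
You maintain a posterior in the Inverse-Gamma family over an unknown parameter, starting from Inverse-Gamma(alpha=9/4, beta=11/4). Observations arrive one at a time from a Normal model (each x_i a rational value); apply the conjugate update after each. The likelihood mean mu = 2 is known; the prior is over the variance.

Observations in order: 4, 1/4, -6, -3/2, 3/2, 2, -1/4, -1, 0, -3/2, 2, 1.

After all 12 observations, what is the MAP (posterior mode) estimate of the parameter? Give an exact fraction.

obs 1: x=4 → posterior Inverse-Gamma(11/4, 19/4)
obs 2: x=1/4 → posterior Inverse-Gamma(13/4, 201/32)
obs 3: x=-6 → posterior Inverse-Gamma(15/4, 1225/32)
obs 4: x=-3/2 → posterior Inverse-Gamma(17/4, 1421/32)
obs 5: x=3/2 → posterior Inverse-Gamma(19/4, 1425/32)
obs 6: x=2 → posterior Inverse-Gamma(21/4, 1425/32)
obs 7: x=-1/4 → posterior Inverse-Gamma(23/4, 753/16)
obs 8: x=-1 → posterior Inverse-Gamma(25/4, 825/16)
obs 9: x=0 → posterior Inverse-Gamma(27/4, 857/16)
obs 10: x=-3/2 → posterior Inverse-Gamma(29/4, 955/16)
obs 11: x=2 → posterior Inverse-Gamma(31/4, 955/16)
obs 12: x=1 → posterior Inverse-Gamma(33/4, 963/16)

963/148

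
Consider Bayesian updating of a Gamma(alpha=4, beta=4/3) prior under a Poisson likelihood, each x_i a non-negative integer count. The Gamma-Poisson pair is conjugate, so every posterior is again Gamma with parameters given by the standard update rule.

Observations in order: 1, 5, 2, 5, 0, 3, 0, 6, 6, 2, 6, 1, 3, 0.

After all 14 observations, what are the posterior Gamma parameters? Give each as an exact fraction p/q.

obs 1: x=1 → posterior Gamma(5, 7/3)
obs 2: x=5 → posterior Gamma(10, 10/3)
obs 3: x=2 → posterior Gamma(12, 13/3)
obs 4: x=5 → posterior Gamma(17, 16/3)
obs 5: x=0 → posterior Gamma(17, 19/3)
obs 6: x=3 → posterior Gamma(20, 22/3)
obs 7: x=0 → posterior Gamma(20, 25/3)
obs 8: x=6 → posterior Gamma(26, 28/3)
obs 9: x=6 → posterior Gamma(32, 31/3)
obs 10: x=2 → posterior Gamma(34, 34/3)
obs 11: x=6 → posterior Gamma(40, 37/3)
obs 12: x=1 → posterior Gamma(41, 40/3)
obs 13: x=3 → posterior Gamma(44, 43/3)
obs 14: x=0 → posterior Gamma(44, 46/3)

alpha=44, beta=46/3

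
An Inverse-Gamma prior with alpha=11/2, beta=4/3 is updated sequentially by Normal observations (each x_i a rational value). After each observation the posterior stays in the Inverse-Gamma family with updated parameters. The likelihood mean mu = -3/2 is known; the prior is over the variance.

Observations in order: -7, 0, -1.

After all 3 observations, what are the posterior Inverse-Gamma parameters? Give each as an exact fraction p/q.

obs 1: x=-7 → posterior Inverse-Gamma(6, 395/24)
obs 2: x=0 → posterior Inverse-Gamma(13/2, 211/12)
obs 3: x=-1 → posterior Inverse-Gamma(7, 425/24)

alpha=7, beta=425/24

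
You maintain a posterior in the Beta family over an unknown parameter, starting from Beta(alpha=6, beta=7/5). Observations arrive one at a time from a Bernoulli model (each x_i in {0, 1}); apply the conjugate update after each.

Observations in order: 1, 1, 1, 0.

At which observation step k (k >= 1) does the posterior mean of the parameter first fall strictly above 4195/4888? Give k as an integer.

obs 1: x=1 → posterior Beta(7, 7/5)
obs 2: x=1 → posterior Beta(8, 7/5)
obs 3: x=1 → posterior Beta(9, 7/5)
obs 4: x=0 → posterior Beta(9, 12/5)

k = 3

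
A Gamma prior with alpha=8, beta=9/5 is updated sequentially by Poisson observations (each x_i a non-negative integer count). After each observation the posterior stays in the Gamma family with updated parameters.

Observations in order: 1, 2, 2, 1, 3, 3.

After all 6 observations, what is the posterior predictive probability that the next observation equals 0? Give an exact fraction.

obs 1: x=1 → posterior Gamma(9, 14/5)
obs 2: x=2 → posterior Gamma(11, 19/5)
obs 3: x=2 → posterior Gamma(13, 24/5)
obs 4: x=1 → posterior Gamma(14, 29/5)
obs 5: x=3 → posterior Gamma(17, 34/5)
obs 6: x=3 → posterior Gamma(20, 39/5)

66266211231824447117620880943201/739696442014594807059393047166976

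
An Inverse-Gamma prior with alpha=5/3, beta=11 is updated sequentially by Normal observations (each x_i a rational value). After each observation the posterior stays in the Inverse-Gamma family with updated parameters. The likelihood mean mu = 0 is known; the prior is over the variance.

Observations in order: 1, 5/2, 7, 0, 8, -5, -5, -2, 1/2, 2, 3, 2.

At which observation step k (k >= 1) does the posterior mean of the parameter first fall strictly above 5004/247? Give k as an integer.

k = 5

obs 1: x=1 → posterior Inverse-Gamma(13/6, 23/2)
obs 2: x=5/2 → posterior Inverse-Gamma(8/3, 117/8)
obs 3: x=7 → posterior Inverse-Gamma(19/6, 313/8)
obs 4: x=0 → posterior Inverse-Gamma(11/3, 313/8)
obs 5: x=8 → posterior Inverse-Gamma(25/6, 569/8)
obs 6: x=-5 → posterior Inverse-Gamma(14/3, 669/8)
obs 7: x=-5 → posterior Inverse-Gamma(31/6, 769/8)
obs 8: x=-2 → posterior Inverse-Gamma(17/3, 785/8)
obs 9: x=1/2 → posterior Inverse-Gamma(37/6, 393/4)
obs 10: x=2 → posterior Inverse-Gamma(20/3, 401/4)
obs 11: x=3 → posterior Inverse-Gamma(43/6, 419/4)
obs 12: x=2 → posterior Inverse-Gamma(23/3, 427/4)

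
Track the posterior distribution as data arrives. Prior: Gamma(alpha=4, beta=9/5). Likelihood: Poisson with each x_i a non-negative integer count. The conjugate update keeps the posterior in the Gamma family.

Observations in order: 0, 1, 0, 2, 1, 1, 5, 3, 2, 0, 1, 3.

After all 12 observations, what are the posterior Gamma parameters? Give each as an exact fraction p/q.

obs 1: x=0 → posterior Gamma(4, 14/5)
obs 2: x=1 → posterior Gamma(5, 19/5)
obs 3: x=0 → posterior Gamma(5, 24/5)
obs 4: x=2 → posterior Gamma(7, 29/5)
obs 5: x=1 → posterior Gamma(8, 34/5)
obs 6: x=1 → posterior Gamma(9, 39/5)
obs 7: x=5 → posterior Gamma(14, 44/5)
obs 8: x=3 → posterior Gamma(17, 49/5)
obs 9: x=2 → posterior Gamma(19, 54/5)
obs 10: x=0 → posterior Gamma(19, 59/5)
obs 11: x=1 → posterior Gamma(20, 64/5)
obs 12: x=3 → posterior Gamma(23, 69/5)

alpha=23, beta=69/5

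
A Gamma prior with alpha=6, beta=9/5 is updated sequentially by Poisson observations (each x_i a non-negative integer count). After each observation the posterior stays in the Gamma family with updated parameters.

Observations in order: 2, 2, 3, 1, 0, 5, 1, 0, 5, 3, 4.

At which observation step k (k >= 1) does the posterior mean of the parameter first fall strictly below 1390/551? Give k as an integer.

obs 1: x=2 → posterior Gamma(8, 14/5)
obs 2: x=2 → posterior Gamma(10, 19/5)
obs 3: x=3 → posterior Gamma(13, 24/5)
obs 4: x=1 → posterior Gamma(14, 29/5)
obs 5: x=0 → posterior Gamma(14, 34/5)
obs 6: x=5 → posterior Gamma(19, 39/5)
obs 7: x=1 → posterior Gamma(20, 44/5)
obs 8: x=0 → posterior Gamma(20, 49/5)
obs 9: x=5 → posterior Gamma(25, 54/5)
obs 10: x=3 → posterior Gamma(28, 59/5)
obs 11: x=4 → posterior Gamma(32, 64/5)

k = 4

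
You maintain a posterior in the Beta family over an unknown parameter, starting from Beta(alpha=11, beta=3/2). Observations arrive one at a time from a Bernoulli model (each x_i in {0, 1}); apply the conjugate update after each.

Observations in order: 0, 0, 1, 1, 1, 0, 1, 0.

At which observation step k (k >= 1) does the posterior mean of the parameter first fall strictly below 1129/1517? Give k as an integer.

k = 8

obs 1: x=0 → posterior Beta(11, 5/2)
obs 2: x=0 → posterior Beta(11, 7/2)
obs 3: x=1 → posterior Beta(12, 7/2)
obs 4: x=1 → posterior Beta(13, 7/2)
obs 5: x=1 → posterior Beta(14, 7/2)
obs 6: x=0 → posterior Beta(14, 9/2)
obs 7: x=1 → posterior Beta(15, 9/2)
obs 8: x=0 → posterior Beta(15, 11/2)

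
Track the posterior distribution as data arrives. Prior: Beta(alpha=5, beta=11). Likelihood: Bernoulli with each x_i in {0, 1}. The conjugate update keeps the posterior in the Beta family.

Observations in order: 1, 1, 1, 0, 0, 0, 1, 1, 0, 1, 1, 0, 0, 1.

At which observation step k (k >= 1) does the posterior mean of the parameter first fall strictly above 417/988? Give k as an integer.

obs 1: x=1 → posterior Beta(6, 11)
obs 2: x=1 → posterior Beta(7, 11)
obs 3: x=1 → posterior Beta(8, 11)
obs 4: x=0 → posterior Beta(8, 12)
obs 5: x=0 → posterior Beta(8, 13)
obs 6: x=0 → posterior Beta(8, 14)
obs 7: x=1 → posterior Beta(9, 14)
obs 8: x=1 → posterior Beta(10, 14)
obs 9: x=0 → posterior Beta(10, 15)
obs 10: x=1 → posterior Beta(11, 15)
obs 11: x=1 → posterior Beta(12, 15)
obs 12: x=0 → posterior Beta(12, 16)
obs 13: x=0 → posterior Beta(12, 17)
obs 14: x=1 → posterior Beta(13, 17)

k = 10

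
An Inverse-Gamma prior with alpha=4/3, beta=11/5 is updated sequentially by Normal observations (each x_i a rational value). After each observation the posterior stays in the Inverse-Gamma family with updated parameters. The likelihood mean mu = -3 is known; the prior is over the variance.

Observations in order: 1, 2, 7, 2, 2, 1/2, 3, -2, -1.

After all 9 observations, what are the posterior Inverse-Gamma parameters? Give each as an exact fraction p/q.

obs 1: x=1 → posterior Inverse-Gamma(11/6, 51/5)
obs 2: x=2 → posterior Inverse-Gamma(7/3, 227/10)
obs 3: x=7 → posterior Inverse-Gamma(17/6, 727/10)
obs 4: x=2 → posterior Inverse-Gamma(10/3, 426/5)
obs 5: x=2 → posterior Inverse-Gamma(23/6, 977/10)
obs 6: x=1/2 → posterior Inverse-Gamma(13/3, 4153/40)
obs 7: x=3 → posterior Inverse-Gamma(29/6, 4873/40)
obs 8: x=-2 → posterior Inverse-Gamma(16/3, 4893/40)
obs 9: x=-1 → posterior Inverse-Gamma(35/6, 4973/40)

alpha=35/6, beta=4973/40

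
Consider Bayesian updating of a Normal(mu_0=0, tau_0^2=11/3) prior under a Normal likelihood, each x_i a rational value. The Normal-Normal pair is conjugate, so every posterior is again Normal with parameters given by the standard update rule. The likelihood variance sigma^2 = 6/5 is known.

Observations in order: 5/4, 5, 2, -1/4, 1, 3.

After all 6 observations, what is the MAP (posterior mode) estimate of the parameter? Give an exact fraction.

obs 1: x=5/4 → posterior Normal(275/292, 66/73)
obs 2: x=5 → posterior Normal(1375/512, 33/64)
obs 3: x=2 → posterior Normal(605/244, 22/61)
obs 4: x=-1/4 → posterior Normal(220/119, 33/119)
obs 5: x=1 → posterior Normal(495/293, 66/293)
obs 6: x=3 → posterior Normal(55/29, 11/58)

55/29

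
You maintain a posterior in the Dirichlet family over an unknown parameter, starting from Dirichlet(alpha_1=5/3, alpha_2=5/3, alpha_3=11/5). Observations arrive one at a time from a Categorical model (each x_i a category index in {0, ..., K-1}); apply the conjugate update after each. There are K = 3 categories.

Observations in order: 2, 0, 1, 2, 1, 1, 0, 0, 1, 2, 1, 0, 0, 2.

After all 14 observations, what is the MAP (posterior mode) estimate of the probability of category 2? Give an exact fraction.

obs 1: x=2 → posterior Dirichlet(5/3, 5/3, 16/5)
obs 2: x=0 → posterior Dirichlet(8/3, 5/3, 16/5)
obs 3: x=1 → posterior Dirichlet(8/3, 8/3, 16/5)
obs 4: x=2 → posterior Dirichlet(8/3, 8/3, 21/5)
obs 5: x=1 → posterior Dirichlet(8/3, 11/3, 21/5)
obs 6: x=1 → posterior Dirichlet(8/3, 14/3, 21/5)
obs 7: x=0 → posterior Dirichlet(11/3, 14/3, 21/5)
obs 8: x=0 → posterior Dirichlet(14/3, 14/3, 21/5)
obs 9: x=1 → posterior Dirichlet(14/3, 17/3, 21/5)
obs 10: x=2 → posterior Dirichlet(14/3, 17/3, 26/5)
obs 11: x=1 → posterior Dirichlet(14/3, 20/3, 26/5)
obs 12: x=0 → posterior Dirichlet(17/3, 20/3, 26/5)
obs 13: x=0 → posterior Dirichlet(20/3, 20/3, 26/5)
obs 14: x=2 → posterior Dirichlet(20/3, 20/3, 31/5)

39/124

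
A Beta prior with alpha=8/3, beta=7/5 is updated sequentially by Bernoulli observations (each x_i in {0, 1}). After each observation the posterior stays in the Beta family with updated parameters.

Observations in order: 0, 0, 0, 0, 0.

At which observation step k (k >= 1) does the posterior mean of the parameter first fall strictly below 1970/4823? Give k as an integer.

k = 3

obs 1: x=0 → posterior Beta(8/3, 12/5)
obs 2: x=0 → posterior Beta(8/3, 17/5)
obs 3: x=0 → posterior Beta(8/3, 22/5)
obs 4: x=0 → posterior Beta(8/3, 27/5)
obs 5: x=0 → posterior Beta(8/3, 32/5)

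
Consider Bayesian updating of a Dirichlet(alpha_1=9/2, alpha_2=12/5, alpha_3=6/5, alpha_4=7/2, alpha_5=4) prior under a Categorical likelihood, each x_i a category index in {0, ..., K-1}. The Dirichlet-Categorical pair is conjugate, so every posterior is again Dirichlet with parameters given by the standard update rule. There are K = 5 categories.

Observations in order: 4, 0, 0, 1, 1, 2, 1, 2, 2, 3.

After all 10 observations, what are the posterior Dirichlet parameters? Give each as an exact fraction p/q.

obs 1: x=4 → posterior Dirichlet(9/2, 12/5, 6/5, 7/2, 5)
obs 2: x=0 → posterior Dirichlet(11/2, 12/5, 6/5, 7/2, 5)
obs 3: x=0 → posterior Dirichlet(13/2, 12/5, 6/5, 7/2, 5)
obs 4: x=1 → posterior Dirichlet(13/2, 17/5, 6/5, 7/2, 5)
obs 5: x=1 → posterior Dirichlet(13/2, 22/5, 6/5, 7/2, 5)
obs 6: x=2 → posterior Dirichlet(13/2, 22/5, 11/5, 7/2, 5)
obs 7: x=1 → posterior Dirichlet(13/2, 27/5, 11/5, 7/2, 5)
obs 8: x=2 → posterior Dirichlet(13/2, 27/5, 16/5, 7/2, 5)
obs 9: x=2 → posterior Dirichlet(13/2, 27/5, 21/5, 7/2, 5)
obs 10: x=3 → posterior Dirichlet(13/2, 27/5, 21/5, 9/2, 5)

alpha_1=13/2, alpha_2=27/5, alpha_3=21/5, alpha_4=9/2, alpha_5=5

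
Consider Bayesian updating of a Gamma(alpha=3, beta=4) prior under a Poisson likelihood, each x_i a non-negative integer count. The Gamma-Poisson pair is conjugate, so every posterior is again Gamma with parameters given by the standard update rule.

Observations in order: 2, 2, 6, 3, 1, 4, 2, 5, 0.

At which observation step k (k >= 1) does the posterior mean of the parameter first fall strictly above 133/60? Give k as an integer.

obs 1: x=2 → posterior Gamma(5, 5)
obs 2: x=2 → posterior Gamma(7, 6)
obs 3: x=6 → posterior Gamma(13, 7)
obs 4: x=3 → posterior Gamma(16, 8)
obs 5: x=1 → posterior Gamma(17, 9)
obs 6: x=4 → posterior Gamma(21, 10)
obs 7: x=2 → posterior Gamma(23, 11)
obs 8: x=5 → posterior Gamma(28, 12)
obs 9: x=0 → posterior Gamma(28, 13)

k = 8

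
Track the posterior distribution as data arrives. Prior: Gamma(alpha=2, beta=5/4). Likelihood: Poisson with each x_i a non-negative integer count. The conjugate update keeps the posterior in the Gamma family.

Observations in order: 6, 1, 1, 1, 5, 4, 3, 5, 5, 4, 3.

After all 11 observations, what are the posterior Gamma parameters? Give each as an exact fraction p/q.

obs 1: x=6 → posterior Gamma(8, 9/4)
obs 2: x=1 → posterior Gamma(9, 13/4)
obs 3: x=1 → posterior Gamma(10, 17/4)
obs 4: x=1 → posterior Gamma(11, 21/4)
obs 5: x=5 → posterior Gamma(16, 25/4)
obs 6: x=4 → posterior Gamma(20, 29/4)
obs 7: x=3 → posterior Gamma(23, 33/4)
obs 8: x=5 → posterior Gamma(28, 37/4)
obs 9: x=5 → posterior Gamma(33, 41/4)
obs 10: x=4 → posterior Gamma(37, 45/4)
obs 11: x=3 → posterior Gamma(40, 49/4)

alpha=40, beta=49/4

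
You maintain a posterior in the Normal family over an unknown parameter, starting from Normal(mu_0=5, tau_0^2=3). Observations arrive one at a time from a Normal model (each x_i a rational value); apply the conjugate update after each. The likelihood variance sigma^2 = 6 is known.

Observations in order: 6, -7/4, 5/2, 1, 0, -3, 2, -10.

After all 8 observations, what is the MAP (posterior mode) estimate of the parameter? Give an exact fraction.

obs 1: x=6 → posterior Normal(16/3, 2)
obs 2: x=-7/4 → posterior Normal(57/16, 3/2)
obs 3: x=5/2 → posterior Normal(67/20, 6/5)
obs 4: x=1 → posterior Normal(71/24, 1)
obs 5: x=0 → posterior Normal(71/28, 6/7)
obs 6: x=-3 → posterior Normal(59/32, 3/4)
obs 7: x=2 → posterior Normal(67/36, 2/3)
obs 8: x=-10 → posterior Normal(27/40, 3/5)

27/40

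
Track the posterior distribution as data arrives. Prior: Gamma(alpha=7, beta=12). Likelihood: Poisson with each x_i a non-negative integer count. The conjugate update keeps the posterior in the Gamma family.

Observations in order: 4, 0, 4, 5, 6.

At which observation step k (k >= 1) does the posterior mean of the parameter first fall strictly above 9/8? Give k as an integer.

obs 1: x=4 → posterior Gamma(11, 13)
obs 2: x=0 → posterior Gamma(11, 14)
obs 3: x=4 → posterior Gamma(15, 15)
obs 4: x=5 → posterior Gamma(20, 16)
obs 5: x=6 → posterior Gamma(26, 17)

k = 4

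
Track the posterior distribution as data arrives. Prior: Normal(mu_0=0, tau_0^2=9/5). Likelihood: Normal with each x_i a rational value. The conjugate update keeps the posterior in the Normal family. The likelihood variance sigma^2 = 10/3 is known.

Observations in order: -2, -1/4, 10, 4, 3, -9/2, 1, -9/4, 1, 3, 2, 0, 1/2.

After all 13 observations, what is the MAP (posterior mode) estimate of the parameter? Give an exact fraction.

837/802

obs 1: x=-2 → posterior Normal(-54/77, 90/77)
obs 2: x=-1/4 → posterior Normal(-243/416, 45/52)
obs 3: x=10 → posterior Normal(837/524, 90/131)
obs 4: x=4 → posterior Normal(1269/632, 45/79)
obs 5: x=3 → posterior Normal(1593/740, 18/37)
obs 6: x=-9/2 → posterior Normal(1107/848, 45/106)
obs 7: x=1 → posterior Normal(1215/956, 90/239)
obs 8: x=-9/4 → posterior Normal(243/266, 45/133)
obs 9: x=1 → posterior Normal(270/293, 90/293)
obs 10: x=3 → posterior Normal(351/320, 9/32)
obs 11: x=2 → posterior Normal(405/347, 90/347)
obs 12: x=0 → posterior Normal(405/374, 45/187)
obs 13: x=1/2 → posterior Normal(837/802, 90/401)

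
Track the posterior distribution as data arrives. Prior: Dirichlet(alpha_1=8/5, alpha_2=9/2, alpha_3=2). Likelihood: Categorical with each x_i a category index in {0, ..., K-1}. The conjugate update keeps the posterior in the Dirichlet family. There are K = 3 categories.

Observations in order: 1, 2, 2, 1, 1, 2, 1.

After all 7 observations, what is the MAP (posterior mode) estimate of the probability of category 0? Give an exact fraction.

obs 1: x=1 → posterior Dirichlet(8/5, 11/2, 2)
obs 2: x=2 → posterior Dirichlet(8/5, 11/2, 3)
obs 3: x=2 → posterior Dirichlet(8/5, 11/2, 4)
obs 4: x=1 → posterior Dirichlet(8/5, 13/2, 4)
obs 5: x=1 → posterior Dirichlet(8/5, 15/2, 4)
obs 6: x=2 → posterior Dirichlet(8/5, 15/2, 5)
obs 7: x=1 → posterior Dirichlet(8/5, 17/2, 5)

6/121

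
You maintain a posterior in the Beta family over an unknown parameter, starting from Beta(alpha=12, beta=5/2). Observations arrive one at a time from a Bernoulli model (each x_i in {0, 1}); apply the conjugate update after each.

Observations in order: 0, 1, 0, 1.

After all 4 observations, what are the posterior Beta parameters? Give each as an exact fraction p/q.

obs 1: x=0 → posterior Beta(12, 7/2)
obs 2: x=1 → posterior Beta(13, 7/2)
obs 3: x=0 → posterior Beta(13, 9/2)
obs 4: x=1 → posterior Beta(14, 9/2)

alpha=14, beta=9/2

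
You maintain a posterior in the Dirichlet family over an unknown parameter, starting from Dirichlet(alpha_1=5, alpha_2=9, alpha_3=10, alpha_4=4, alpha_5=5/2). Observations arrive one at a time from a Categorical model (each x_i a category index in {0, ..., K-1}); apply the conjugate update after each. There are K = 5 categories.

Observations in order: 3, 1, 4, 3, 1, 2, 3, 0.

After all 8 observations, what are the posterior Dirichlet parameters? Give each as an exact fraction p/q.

alpha_1=6, alpha_2=11, alpha_3=11, alpha_4=7, alpha_5=7/2

obs 1: x=3 → posterior Dirichlet(5, 9, 10, 5, 5/2)
obs 2: x=1 → posterior Dirichlet(5, 10, 10, 5, 5/2)
obs 3: x=4 → posterior Dirichlet(5, 10, 10, 5, 7/2)
obs 4: x=3 → posterior Dirichlet(5, 10, 10, 6, 7/2)
obs 5: x=1 → posterior Dirichlet(5, 11, 10, 6, 7/2)
obs 6: x=2 → posterior Dirichlet(5, 11, 11, 6, 7/2)
obs 7: x=3 → posterior Dirichlet(5, 11, 11, 7, 7/2)
obs 8: x=0 → posterior Dirichlet(6, 11, 11, 7, 7/2)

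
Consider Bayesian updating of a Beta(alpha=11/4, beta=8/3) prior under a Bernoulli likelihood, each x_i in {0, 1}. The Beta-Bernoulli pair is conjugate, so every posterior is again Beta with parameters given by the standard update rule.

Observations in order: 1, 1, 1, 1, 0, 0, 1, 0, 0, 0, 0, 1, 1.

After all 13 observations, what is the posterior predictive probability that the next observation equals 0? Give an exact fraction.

obs 1: x=1 → posterior Beta(15/4, 8/3)
obs 2: x=1 → posterior Beta(19/4, 8/3)
obs 3: x=1 → posterior Beta(23/4, 8/3)
obs 4: x=1 → posterior Beta(27/4, 8/3)
obs 5: x=0 → posterior Beta(27/4, 11/3)
obs 6: x=0 → posterior Beta(27/4, 14/3)
obs 7: x=1 → posterior Beta(31/4, 14/3)
obs 8: x=0 → posterior Beta(31/4, 17/3)
obs 9: x=0 → posterior Beta(31/4, 20/3)
obs 10: x=0 → posterior Beta(31/4, 23/3)
obs 11: x=0 → posterior Beta(31/4, 26/3)
obs 12: x=1 → posterior Beta(35/4, 26/3)
obs 13: x=1 → posterior Beta(39/4, 26/3)

8/17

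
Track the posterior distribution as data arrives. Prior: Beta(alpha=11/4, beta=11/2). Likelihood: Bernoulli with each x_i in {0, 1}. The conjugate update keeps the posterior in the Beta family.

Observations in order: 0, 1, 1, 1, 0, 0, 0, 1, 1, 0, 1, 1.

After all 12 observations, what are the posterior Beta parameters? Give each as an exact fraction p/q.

alpha=39/4, beta=21/2

obs 1: x=0 → posterior Beta(11/4, 13/2)
obs 2: x=1 → posterior Beta(15/4, 13/2)
obs 3: x=1 → posterior Beta(19/4, 13/2)
obs 4: x=1 → posterior Beta(23/4, 13/2)
obs 5: x=0 → posterior Beta(23/4, 15/2)
obs 6: x=0 → posterior Beta(23/4, 17/2)
obs 7: x=0 → posterior Beta(23/4, 19/2)
obs 8: x=1 → posterior Beta(27/4, 19/2)
obs 9: x=1 → posterior Beta(31/4, 19/2)
obs 10: x=0 → posterior Beta(31/4, 21/2)
obs 11: x=1 → posterior Beta(35/4, 21/2)
obs 12: x=1 → posterior Beta(39/4, 21/2)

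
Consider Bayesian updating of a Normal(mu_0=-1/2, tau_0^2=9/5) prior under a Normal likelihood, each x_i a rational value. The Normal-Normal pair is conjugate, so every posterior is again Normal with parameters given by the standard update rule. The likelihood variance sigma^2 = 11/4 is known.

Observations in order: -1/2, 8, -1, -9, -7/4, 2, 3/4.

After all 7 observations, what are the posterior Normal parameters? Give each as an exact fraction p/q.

obs 1: x=-1/2 → posterior Normal(-1/2, 99/91)
obs 2: x=8 → posterior Normal(485/254, 99/127)
obs 3: x=-1 → posterior Normal(413/326, 99/163)
obs 4: x=-9 → posterior Normal(-235/398, 99/199)
obs 5: x=-7/4 → posterior Normal(-361/470, 99/235)
obs 6: x=2 → posterior Normal(-217/542, 99/271)
obs 7: x=3/4 → posterior Normal(-163/614, 99/307)

mu_0=-163/614, tau_0^2=99/307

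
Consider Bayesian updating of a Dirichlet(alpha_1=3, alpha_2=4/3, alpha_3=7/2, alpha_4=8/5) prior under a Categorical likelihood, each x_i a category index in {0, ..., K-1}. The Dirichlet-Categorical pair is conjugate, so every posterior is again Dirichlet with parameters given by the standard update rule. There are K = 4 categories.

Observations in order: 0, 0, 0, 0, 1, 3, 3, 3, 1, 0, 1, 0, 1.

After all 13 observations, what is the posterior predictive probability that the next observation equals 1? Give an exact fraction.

obs 1: x=0 → posterior Dirichlet(4, 4/3, 7/2, 8/5)
obs 2: x=0 → posterior Dirichlet(5, 4/3, 7/2, 8/5)
obs 3: x=0 → posterior Dirichlet(6, 4/3, 7/2, 8/5)
obs 4: x=0 → posterior Dirichlet(7, 4/3, 7/2, 8/5)
obs 5: x=1 → posterior Dirichlet(7, 7/3, 7/2, 8/5)
obs 6: x=3 → posterior Dirichlet(7, 7/3, 7/2, 13/5)
obs 7: x=3 → posterior Dirichlet(7, 7/3, 7/2, 18/5)
obs 8: x=3 → posterior Dirichlet(7, 7/3, 7/2, 23/5)
obs 9: x=1 → posterior Dirichlet(7, 10/3, 7/2, 23/5)
obs 10: x=0 → posterior Dirichlet(8, 10/3, 7/2, 23/5)
obs 11: x=1 → posterior Dirichlet(8, 13/3, 7/2, 23/5)
obs 12: x=0 → posterior Dirichlet(9, 13/3, 7/2, 23/5)
obs 13: x=1 → posterior Dirichlet(9, 16/3, 7/2, 23/5)

160/673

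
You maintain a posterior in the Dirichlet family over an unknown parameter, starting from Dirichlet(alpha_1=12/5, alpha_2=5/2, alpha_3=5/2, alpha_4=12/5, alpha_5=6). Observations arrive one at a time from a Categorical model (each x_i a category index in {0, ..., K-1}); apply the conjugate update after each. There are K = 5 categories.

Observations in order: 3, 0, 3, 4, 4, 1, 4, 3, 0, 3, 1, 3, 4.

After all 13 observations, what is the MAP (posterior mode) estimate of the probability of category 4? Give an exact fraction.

45/119

obs 1: x=3 → posterior Dirichlet(12/5, 5/2, 5/2, 17/5, 6)
obs 2: x=0 → posterior Dirichlet(17/5, 5/2, 5/2, 17/5, 6)
obs 3: x=3 → posterior Dirichlet(17/5, 5/2, 5/2, 22/5, 6)
obs 4: x=4 → posterior Dirichlet(17/5, 5/2, 5/2, 22/5, 7)
obs 5: x=4 → posterior Dirichlet(17/5, 5/2, 5/2, 22/5, 8)
obs 6: x=1 → posterior Dirichlet(17/5, 7/2, 5/2, 22/5, 8)
obs 7: x=4 → posterior Dirichlet(17/5, 7/2, 5/2, 22/5, 9)
obs 8: x=3 → posterior Dirichlet(17/5, 7/2, 5/2, 27/5, 9)
obs 9: x=0 → posterior Dirichlet(22/5, 7/2, 5/2, 27/5, 9)
obs 10: x=3 → posterior Dirichlet(22/5, 7/2, 5/2, 32/5, 9)
obs 11: x=1 → posterior Dirichlet(22/5, 9/2, 5/2, 32/5, 9)
obs 12: x=3 → posterior Dirichlet(22/5, 9/2, 5/2, 37/5, 9)
obs 13: x=4 → posterior Dirichlet(22/5, 9/2, 5/2, 37/5, 10)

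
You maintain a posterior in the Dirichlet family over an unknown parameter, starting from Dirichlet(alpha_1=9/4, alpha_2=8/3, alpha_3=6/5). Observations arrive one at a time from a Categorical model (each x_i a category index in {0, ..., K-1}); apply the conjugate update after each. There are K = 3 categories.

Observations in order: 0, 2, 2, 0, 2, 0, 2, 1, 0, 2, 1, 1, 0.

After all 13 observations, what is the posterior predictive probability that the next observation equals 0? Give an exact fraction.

435/1147

obs 1: x=0 → posterior Dirichlet(13/4, 8/3, 6/5)
obs 2: x=2 → posterior Dirichlet(13/4, 8/3, 11/5)
obs 3: x=2 → posterior Dirichlet(13/4, 8/3, 16/5)
obs 4: x=0 → posterior Dirichlet(17/4, 8/3, 16/5)
obs 5: x=2 → posterior Dirichlet(17/4, 8/3, 21/5)
obs 6: x=0 → posterior Dirichlet(21/4, 8/3, 21/5)
obs 7: x=2 → posterior Dirichlet(21/4, 8/3, 26/5)
obs 8: x=1 → posterior Dirichlet(21/4, 11/3, 26/5)
obs 9: x=0 → posterior Dirichlet(25/4, 11/3, 26/5)
obs 10: x=2 → posterior Dirichlet(25/4, 11/3, 31/5)
obs 11: x=1 → posterior Dirichlet(25/4, 14/3, 31/5)
obs 12: x=1 → posterior Dirichlet(25/4, 17/3, 31/5)
obs 13: x=0 → posterior Dirichlet(29/4, 17/3, 31/5)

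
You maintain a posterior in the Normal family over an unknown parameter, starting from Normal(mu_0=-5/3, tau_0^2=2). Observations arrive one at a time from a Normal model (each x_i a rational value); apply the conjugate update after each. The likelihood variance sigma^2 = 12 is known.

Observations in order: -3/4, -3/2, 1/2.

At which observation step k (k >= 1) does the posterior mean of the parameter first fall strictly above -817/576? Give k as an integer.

k = 3

obs 1: x=-3/4 → posterior Normal(-43/28, 12/7)
obs 2: x=-3/2 → posterior Normal(-49/32, 3/2)
obs 3: x=1/2 → posterior Normal(-47/36, 4/3)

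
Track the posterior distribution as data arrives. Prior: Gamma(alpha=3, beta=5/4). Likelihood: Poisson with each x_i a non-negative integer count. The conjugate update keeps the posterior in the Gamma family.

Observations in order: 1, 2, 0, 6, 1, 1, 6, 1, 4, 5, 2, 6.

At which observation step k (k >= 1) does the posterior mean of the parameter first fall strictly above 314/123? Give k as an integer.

obs 1: x=1 → posterior Gamma(4, 9/4)
obs 2: x=2 → posterior Gamma(6, 13/4)
obs 3: x=0 → posterior Gamma(6, 17/4)
obs 4: x=6 → posterior Gamma(12, 21/4)
obs 5: x=1 → posterior Gamma(13, 25/4)
obs 6: x=1 → posterior Gamma(14, 29/4)
obs 7: x=6 → posterior Gamma(20, 33/4)
obs 8: x=1 → posterior Gamma(21, 37/4)
obs 9: x=4 → posterior Gamma(25, 41/4)
obs 10: x=5 → posterior Gamma(30, 45/4)
obs 11: x=2 → posterior Gamma(32, 49/4)
obs 12: x=6 → posterior Gamma(38, 53/4)

k = 10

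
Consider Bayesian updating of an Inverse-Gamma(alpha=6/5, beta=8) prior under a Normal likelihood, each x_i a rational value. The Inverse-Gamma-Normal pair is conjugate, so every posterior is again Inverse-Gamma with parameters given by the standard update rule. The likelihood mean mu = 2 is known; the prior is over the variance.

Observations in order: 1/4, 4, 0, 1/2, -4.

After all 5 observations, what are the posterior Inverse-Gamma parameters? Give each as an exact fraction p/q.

obs 1: x=1/4 → posterior Inverse-Gamma(17/10, 305/32)
obs 2: x=4 → posterior Inverse-Gamma(11/5, 369/32)
obs 3: x=0 → posterior Inverse-Gamma(27/10, 433/32)
obs 4: x=1/2 → posterior Inverse-Gamma(16/5, 469/32)
obs 5: x=-4 → posterior Inverse-Gamma(37/10, 1045/32)

alpha=37/10, beta=1045/32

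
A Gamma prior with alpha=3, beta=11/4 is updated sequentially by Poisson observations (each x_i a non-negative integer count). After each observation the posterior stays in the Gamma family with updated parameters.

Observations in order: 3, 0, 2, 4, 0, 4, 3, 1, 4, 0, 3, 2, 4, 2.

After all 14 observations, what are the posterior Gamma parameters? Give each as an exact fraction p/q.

alpha=35, beta=67/4

obs 1: x=3 → posterior Gamma(6, 15/4)
obs 2: x=0 → posterior Gamma(6, 19/4)
obs 3: x=2 → posterior Gamma(8, 23/4)
obs 4: x=4 → posterior Gamma(12, 27/4)
obs 5: x=0 → posterior Gamma(12, 31/4)
obs 6: x=4 → posterior Gamma(16, 35/4)
obs 7: x=3 → posterior Gamma(19, 39/4)
obs 8: x=1 → posterior Gamma(20, 43/4)
obs 9: x=4 → posterior Gamma(24, 47/4)
obs 10: x=0 → posterior Gamma(24, 51/4)
obs 11: x=3 → posterior Gamma(27, 55/4)
obs 12: x=2 → posterior Gamma(29, 59/4)
obs 13: x=4 → posterior Gamma(33, 63/4)
obs 14: x=2 → posterior Gamma(35, 67/4)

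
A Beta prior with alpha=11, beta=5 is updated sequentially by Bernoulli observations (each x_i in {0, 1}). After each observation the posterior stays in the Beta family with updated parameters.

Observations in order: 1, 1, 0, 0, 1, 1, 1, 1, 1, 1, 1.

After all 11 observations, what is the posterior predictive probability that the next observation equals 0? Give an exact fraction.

obs 1: x=1 → posterior Beta(12, 5)
obs 2: x=1 → posterior Beta(13, 5)
obs 3: x=0 → posterior Beta(13, 6)
obs 4: x=0 → posterior Beta(13, 7)
obs 5: x=1 → posterior Beta(14, 7)
obs 6: x=1 → posterior Beta(15, 7)
obs 7: x=1 → posterior Beta(16, 7)
obs 8: x=1 → posterior Beta(17, 7)
obs 9: x=1 → posterior Beta(18, 7)
obs 10: x=1 → posterior Beta(19, 7)
obs 11: x=1 → posterior Beta(20, 7)

7/27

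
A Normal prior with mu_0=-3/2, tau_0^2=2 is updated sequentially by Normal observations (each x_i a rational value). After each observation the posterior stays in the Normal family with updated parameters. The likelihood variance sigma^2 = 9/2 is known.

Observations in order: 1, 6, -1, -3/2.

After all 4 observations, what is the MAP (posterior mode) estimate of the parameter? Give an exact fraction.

9/50

obs 1: x=1 → posterior Normal(-19/26, 18/13)
obs 2: x=6 → posterior Normal(29/34, 18/17)
obs 3: x=-1 → posterior Normal(1/2, 6/7)
obs 4: x=-3/2 → posterior Normal(9/50, 18/25)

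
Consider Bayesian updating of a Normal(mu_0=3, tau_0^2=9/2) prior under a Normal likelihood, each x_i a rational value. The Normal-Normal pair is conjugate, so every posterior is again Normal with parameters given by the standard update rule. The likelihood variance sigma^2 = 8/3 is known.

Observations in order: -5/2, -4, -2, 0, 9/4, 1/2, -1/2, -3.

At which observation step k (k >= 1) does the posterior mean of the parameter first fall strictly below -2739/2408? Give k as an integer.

obs 1: x=-5/2 → posterior Normal(-39/86, 72/43)
obs 2: x=-4 → posterior Normal(-51/28, 36/35)
obs 3: x=-2 → posterior Normal(-363/194, 72/97)
obs 4: x=0 → posterior Normal(-363/248, 18/31)
obs 5: x=9/4 → posterior Normal(-483/604, 72/151)
obs 6: x=1/2 → posterior Normal(-429/712, 36/89)
obs 7: x=-1/2 → posterior Normal(-483/820, 72/205)
obs 8: x=-3 → posterior Normal(-807/928, 9/29)

k = 2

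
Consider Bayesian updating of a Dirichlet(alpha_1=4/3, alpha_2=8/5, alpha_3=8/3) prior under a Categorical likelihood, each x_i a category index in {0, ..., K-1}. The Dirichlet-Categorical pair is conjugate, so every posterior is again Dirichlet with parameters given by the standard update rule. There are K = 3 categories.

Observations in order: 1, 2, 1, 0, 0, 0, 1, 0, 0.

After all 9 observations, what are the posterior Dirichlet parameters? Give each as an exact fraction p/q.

obs 1: x=1 → posterior Dirichlet(4/3, 13/5, 8/3)
obs 2: x=2 → posterior Dirichlet(4/3, 13/5, 11/3)
obs 3: x=1 → posterior Dirichlet(4/3, 18/5, 11/3)
obs 4: x=0 → posterior Dirichlet(7/3, 18/5, 11/3)
obs 5: x=0 → posterior Dirichlet(10/3, 18/5, 11/3)
obs 6: x=0 → posterior Dirichlet(13/3, 18/5, 11/3)
obs 7: x=1 → posterior Dirichlet(13/3, 23/5, 11/3)
obs 8: x=0 → posterior Dirichlet(16/3, 23/5, 11/3)
obs 9: x=0 → posterior Dirichlet(19/3, 23/5, 11/3)

alpha_1=19/3, alpha_2=23/5, alpha_3=11/3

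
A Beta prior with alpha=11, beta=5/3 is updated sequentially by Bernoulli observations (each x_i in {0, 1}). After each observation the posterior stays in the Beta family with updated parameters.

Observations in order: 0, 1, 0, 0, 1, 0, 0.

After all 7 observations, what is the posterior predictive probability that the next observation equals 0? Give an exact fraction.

obs 1: x=0 → posterior Beta(11, 8/3)
obs 2: x=1 → posterior Beta(12, 8/3)
obs 3: x=0 → posterior Beta(12, 11/3)
obs 4: x=0 → posterior Beta(12, 14/3)
obs 5: x=1 → posterior Beta(13, 14/3)
obs 6: x=0 → posterior Beta(13, 17/3)
obs 7: x=0 → posterior Beta(13, 20/3)

20/59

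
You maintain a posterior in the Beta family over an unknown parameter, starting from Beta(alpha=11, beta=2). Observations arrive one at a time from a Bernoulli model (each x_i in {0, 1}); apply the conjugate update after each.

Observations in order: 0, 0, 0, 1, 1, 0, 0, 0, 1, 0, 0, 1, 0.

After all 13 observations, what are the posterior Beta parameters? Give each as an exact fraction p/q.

obs 1: x=0 → posterior Beta(11, 3)
obs 2: x=0 → posterior Beta(11, 4)
obs 3: x=0 → posterior Beta(11, 5)
obs 4: x=1 → posterior Beta(12, 5)
obs 5: x=1 → posterior Beta(13, 5)
obs 6: x=0 → posterior Beta(13, 6)
obs 7: x=0 → posterior Beta(13, 7)
obs 8: x=0 → posterior Beta(13, 8)
obs 9: x=1 → posterior Beta(14, 8)
obs 10: x=0 → posterior Beta(14, 9)
obs 11: x=0 → posterior Beta(14, 10)
obs 12: x=1 → posterior Beta(15, 10)
obs 13: x=0 → posterior Beta(15, 11)

alpha=15, beta=11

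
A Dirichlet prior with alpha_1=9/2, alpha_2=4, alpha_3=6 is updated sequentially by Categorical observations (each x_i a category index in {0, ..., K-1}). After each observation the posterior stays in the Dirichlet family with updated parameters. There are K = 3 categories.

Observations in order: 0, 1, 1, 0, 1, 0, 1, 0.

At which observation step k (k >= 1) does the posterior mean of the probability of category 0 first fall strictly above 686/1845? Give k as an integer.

obs 1: x=0 → posterior Dirichlet(11/2, 4, 6)
obs 2: x=1 → posterior Dirichlet(11/2, 5, 6)
obs 3: x=1 → posterior Dirichlet(11/2, 6, 6)
obs 4: x=0 → posterior Dirichlet(13/2, 6, 6)
obs 5: x=1 → posterior Dirichlet(13/2, 7, 6)
obs 6: x=0 → posterior Dirichlet(15/2, 7, 6)
obs 7: x=1 → posterior Dirichlet(15/2, 8, 6)
obs 8: x=0 → posterior Dirichlet(17/2, 8, 6)

k = 8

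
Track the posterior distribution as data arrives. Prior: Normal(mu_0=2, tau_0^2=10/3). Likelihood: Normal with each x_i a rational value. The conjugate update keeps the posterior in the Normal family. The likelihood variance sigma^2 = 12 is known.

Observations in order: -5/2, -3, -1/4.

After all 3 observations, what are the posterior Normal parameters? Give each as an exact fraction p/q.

obs 1: x=-5/2 → posterior Normal(47/46, 60/23)
obs 2: x=-3 → posterior Normal(17/56, 15/7)
obs 3: x=-1/4 → posterior Normal(29/132, 20/11)

mu_0=29/132, tau_0^2=20/11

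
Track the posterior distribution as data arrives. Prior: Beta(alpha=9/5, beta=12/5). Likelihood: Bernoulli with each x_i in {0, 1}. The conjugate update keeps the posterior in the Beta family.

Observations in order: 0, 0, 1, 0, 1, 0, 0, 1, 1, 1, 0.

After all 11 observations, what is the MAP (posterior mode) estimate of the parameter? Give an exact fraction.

29/66

obs 1: x=0 → posterior Beta(9/5, 17/5)
obs 2: x=0 → posterior Beta(9/5, 22/5)
obs 3: x=1 → posterior Beta(14/5, 22/5)
obs 4: x=0 → posterior Beta(14/5, 27/5)
obs 5: x=1 → posterior Beta(19/5, 27/5)
obs 6: x=0 → posterior Beta(19/5, 32/5)
obs 7: x=0 → posterior Beta(19/5, 37/5)
obs 8: x=1 → posterior Beta(24/5, 37/5)
obs 9: x=1 → posterior Beta(29/5, 37/5)
obs 10: x=1 → posterior Beta(34/5, 37/5)
obs 11: x=0 → posterior Beta(34/5, 42/5)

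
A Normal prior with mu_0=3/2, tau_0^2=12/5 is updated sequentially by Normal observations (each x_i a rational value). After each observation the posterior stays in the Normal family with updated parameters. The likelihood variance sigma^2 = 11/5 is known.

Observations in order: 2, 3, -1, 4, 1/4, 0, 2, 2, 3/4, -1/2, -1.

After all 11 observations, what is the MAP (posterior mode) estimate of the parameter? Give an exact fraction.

obs 1: x=2 → posterior Normal(81/46, 132/115)
obs 2: x=3 → posterior Normal(153/70, 132/175)
obs 3: x=-1 → posterior Normal(129/94, 132/235)
obs 4: x=4 → posterior Normal(225/118, 132/295)
obs 5: x=1/4 → posterior Normal(231/142, 132/355)
obs 6: x=0 → posterior Normal(231/166, 132/415)
obs 7: x=2 → posterior Normal(279/190, 132/475)
obs 8: x=2 → posterior Normal(327/214, 132/535)
obs 9: x=3/4 → posterior Normal(345/238, 132/595)
obs 10: x=-1/2 → posterior Normal(333/262, 132/655)
obs 11: x=-1 → posterior Normal(309/286, 12/65)

309/286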